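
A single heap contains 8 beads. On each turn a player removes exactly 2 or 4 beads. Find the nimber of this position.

1

Compute g(0), g(1), … for moves {2, 4}:
g(0) = mex{} = 0
g(1) = mex{} = 0
g(2) = mex{0} = 1
g(3) = mex{0} = 1
g(4) = mex{0,1} = 2
g(5) = mex{0,1} = 2
g(6) = mex{1,2} = 0
g(7) = mex{1,2} = 0
g(8) = mex{0,2} = 1
So g(8) = 1.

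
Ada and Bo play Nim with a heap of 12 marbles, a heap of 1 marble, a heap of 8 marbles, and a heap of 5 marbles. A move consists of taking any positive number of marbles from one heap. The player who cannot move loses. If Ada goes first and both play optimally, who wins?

Bo wins

Nim-sum: 12 ⊕ 1 ⊕ 8 ⊕ 5 = 0.
The nim-sum is 0, so this is a P-position: the player to move is in a losing position under optimal play; Ada is about to move from it and so loses — Bo wins.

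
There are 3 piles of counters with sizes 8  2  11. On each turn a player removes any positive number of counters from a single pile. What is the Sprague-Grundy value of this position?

1

Bitwise XOR of the heap sizes:
  1000  (8)
  0010  (2)
  1011  (11)
  ----
  0001  (1)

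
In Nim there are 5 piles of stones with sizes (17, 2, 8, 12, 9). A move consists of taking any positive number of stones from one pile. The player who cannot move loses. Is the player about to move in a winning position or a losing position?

Write each in binary and XOR column by column:
  10001  (17)
  00010  (2)
  01000  (8)
  01100  (12)
  01001  (9)
  -----
  11110  (30)
The nim-sum is 30 ≠ 0, so this is an N-position: the player to move can win.

Winning position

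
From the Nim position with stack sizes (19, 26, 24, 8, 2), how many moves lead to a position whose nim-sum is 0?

3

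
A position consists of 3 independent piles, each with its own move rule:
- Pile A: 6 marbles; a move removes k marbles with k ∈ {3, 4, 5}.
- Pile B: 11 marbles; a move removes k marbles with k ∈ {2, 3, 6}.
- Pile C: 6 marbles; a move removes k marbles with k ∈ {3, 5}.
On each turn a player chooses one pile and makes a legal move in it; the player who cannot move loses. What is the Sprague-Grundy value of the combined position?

For pile A, compute g(0), g(1), … with moves {3, 4, 5}:
g(0) = mex{} = 0
g(1) = mex{} = 0
g(2) = mex{} = 0
g(3) = mex{0} = 1
g(4) = mex{0} = 1
g(5) = mex{0} = 1
g(6) = mex{0,1} = 2
So g(6) = 2.
For pile B, compute g(0), g(1), … with moves {2, 3, 6}:
k:     0  1  2  3  4  5  6  7  8  9 10 11
g(k):  0  0  1  1  2  0  3  1  2  0  0  1
So g(11) = 1.
For pile C, compute g(0), g(1), … with moves {3, 5}:
k:     0  1  2  3  4  5  6
g(k):  0  0  0  1  1  1  2
So g(6) = 2.
The value of a disjunctive sum is the nim-sum of the parts.
Combined value = 2 XOR 1 XOR 2 = 1.

1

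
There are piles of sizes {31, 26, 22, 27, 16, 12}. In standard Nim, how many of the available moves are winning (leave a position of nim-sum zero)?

5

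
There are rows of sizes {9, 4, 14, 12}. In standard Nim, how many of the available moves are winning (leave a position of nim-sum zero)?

Nim-sum: 9 XOR 4 XOR 14 XOR 12 = 15.
The overall nim-sum is X = 15. A row of size p has a winning move iff p XOR X < p (reduce it to p XOR X).
  9: 9 XOR 15 = 6 < 9 — winning move (to 6).
  4: 4 XOR 15 = 11 ≥ 4 — no move.
  14: 14 XOR 15 = 1 < 14 — winning move (to 1).
  12: 12 XOR 15 = 3 < 12 — winning move (to 3).
That gives 3 winning moves.

3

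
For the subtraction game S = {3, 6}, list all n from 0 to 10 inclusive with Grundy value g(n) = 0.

Build the Grundy sequence with g(k) = mex{g(k−s) : s ∈ {3, 6}, s ≤ k}:
g(0) = mex{} = 0
g(1) = mex{} = 0
g(2) = mex{} = 0
g(3) = mex{0} = 1
g(4) = mex{0} = 1
g(5) = mex{0} = 1
g(6) = mex{0,1} = 2
g(7) = mex{0,1} = 2
g(8) = mex{0,1} = 2
g(9) = mex{1,2} = 0
g(10) = mex{1,2} = 0
The P-positions (g = 0) in 0..10 are 0, 1, 2, 9, 10.

0, 1, 2, 9, 10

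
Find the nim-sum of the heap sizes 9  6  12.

3

Nim-sum: 9 XOR 6 XOR 12 = 3.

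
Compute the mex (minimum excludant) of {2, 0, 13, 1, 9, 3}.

4

The values 0, 1, 2, 3 are all present; 4 is the first non-negative integer missing from the set.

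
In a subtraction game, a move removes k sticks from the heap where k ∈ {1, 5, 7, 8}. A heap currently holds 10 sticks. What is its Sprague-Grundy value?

Compute g(0), g(1), … for moves {1, 5, 7, 8}:
k:     0  1  2  3  4  5  6  7  8  9 10
g(k):  0  1  0  1  0  1  0  1  2  3  2
So g(10) = 2.

2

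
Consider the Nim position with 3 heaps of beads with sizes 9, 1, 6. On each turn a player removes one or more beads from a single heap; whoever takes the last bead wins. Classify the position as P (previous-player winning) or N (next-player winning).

Bitwise XOR of the heap sizes:
  1001  (9)
  0001  (1)
  0110  (6)
  ----
  1110  (14)
The nim-sum is 14 ≠ 0, so this is an N-position: the player to move can win.

N-position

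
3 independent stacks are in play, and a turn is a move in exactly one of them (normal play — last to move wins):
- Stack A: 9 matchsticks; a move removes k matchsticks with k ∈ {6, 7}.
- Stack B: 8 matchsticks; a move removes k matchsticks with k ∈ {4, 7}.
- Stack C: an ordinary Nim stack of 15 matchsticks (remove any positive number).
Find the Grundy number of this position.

12

For stack A, compute g(0), g(1), … with moves {6, 7}:
g(0) = mex{} = 0
g(1) = mex{} = 0
g(2) = mex{} = 0
g(3) = mex{} = 0
g(4) = mex{} = 0
g(5) = mex{} = 0
g(6) = mex{0} = 1
g(7) = mex{0} = 1
g(8) = mex{0} = 1
g(9) = mex{0} = 1
So g(9) = 1.
For stack B, compute g(0), g(1), … with moves {4, 7}:
k:     0  1  2  3  4  5  6  7  8
g(k):  0  0  0  0  1  1  1  1  2
So g(8) = 2.
Stack C is a plain Nim stack of size 15, so its Grundy value is 15.
The value of a disjunctive sum is the nim-sum of the parts.
Combined value = 1 XOR 2 XOR 15 = 12.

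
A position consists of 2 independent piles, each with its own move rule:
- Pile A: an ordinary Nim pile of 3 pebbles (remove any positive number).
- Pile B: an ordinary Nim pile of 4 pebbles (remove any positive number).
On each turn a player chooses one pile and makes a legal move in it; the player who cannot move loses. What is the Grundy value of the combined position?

Pile A is a plain Nim pile of size 3, so its Grundy value is 3.
Pile B is a plain Nim pile of size 4, so its Grundy value is 4.
By the Sprague-Grundy theorem, the Grundy value of a sum of independent games is the XOR of the component values.
Combined value = 3 XOR 4 = 7.

7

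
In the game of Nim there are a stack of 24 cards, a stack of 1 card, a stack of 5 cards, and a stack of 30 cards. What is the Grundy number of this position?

2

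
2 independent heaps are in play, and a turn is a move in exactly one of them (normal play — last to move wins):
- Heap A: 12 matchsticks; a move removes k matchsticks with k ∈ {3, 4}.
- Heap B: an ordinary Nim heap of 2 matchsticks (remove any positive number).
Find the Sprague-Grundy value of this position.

3

For heap A, compute g(0), g(1), … with moves {3, 4}:
g(0) = mex{} = 0
g(1) = mex{} = 0
g(2) = mex{} = 0
g(3) = mex{0} = 1
g(4) = mex{0} = 1
g(5) = mex{0} = 1
g(6) = mex{0,1} = 2
g(7) = mex{1} = 0
g(8) = mex{1} = 0
g(9) = mex{1,2} = 0
g(10) = mex{0,2} = 1
g(11) = mex{0} = 1
g(12) = mex{0} = 1
So g(12) = 1.
Heap B is a plain Nim heap of size 2, so its Grundy value is 2.
The value of a disjunctive sum is the nim-sum of the parts.
Combined value = 1 XOR 2 = 3.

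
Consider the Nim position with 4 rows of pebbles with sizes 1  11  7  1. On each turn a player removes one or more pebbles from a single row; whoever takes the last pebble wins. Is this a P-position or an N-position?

Write each in binary and XOR column by column:
  0001  (1)
  1011  (11)
  0111  (7)
  0001  (1)
  ----
  1100  (12)
The nim-sum is 12 ≠ 0, so this is an N-position: the player to move can win.

N-position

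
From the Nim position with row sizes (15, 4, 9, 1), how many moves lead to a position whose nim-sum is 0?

1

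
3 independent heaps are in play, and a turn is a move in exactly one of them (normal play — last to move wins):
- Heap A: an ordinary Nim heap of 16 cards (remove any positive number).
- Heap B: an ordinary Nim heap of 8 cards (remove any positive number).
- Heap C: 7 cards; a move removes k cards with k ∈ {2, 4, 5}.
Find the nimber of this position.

24

Heap A is a plain Nim heap of size 16, so its Grundy value is 16.
Heap B is a plain Nim heap of size 8, so its Grundy value is 8.
Grundy values for heap C (subtraction set {2, 4, 5}):
k:     0  1  2  3  4  5  6  7
g(k):  0  0  1  1  2  2  3  0
So g(7) = 0.
By the Sprague-Grundy theorem, the Grundy value of a sum of independent games is the XOR of the component values.
Combined value = 16 ⊕ 8 ⊕ 0 = 24.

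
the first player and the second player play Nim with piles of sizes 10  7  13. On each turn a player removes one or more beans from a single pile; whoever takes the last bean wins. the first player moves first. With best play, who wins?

the second player wins

Nim-sum: 10 ^ 7 ^ 13 = 0.
The nim-sum is 0, so this is a P-position: the player to move is in a losing position under optimal play; the first player is about to move from it and so loses — the second player wins.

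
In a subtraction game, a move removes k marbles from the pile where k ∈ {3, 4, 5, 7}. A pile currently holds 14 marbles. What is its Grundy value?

1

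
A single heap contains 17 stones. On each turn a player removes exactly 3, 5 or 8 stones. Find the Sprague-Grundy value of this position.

Compute g(0), g(1), … for moves {3, 5, 8}:
k:     0  1  2  3  4  5  6  7  8  9 10 11 12 13 14 15 16 17
g(k):  0  0  0  1  1  1  2  2  2  3  3  0  0  0  1  1  1  2
So g(17) = 2.

2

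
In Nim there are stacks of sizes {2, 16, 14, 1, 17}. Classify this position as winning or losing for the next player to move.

Winning position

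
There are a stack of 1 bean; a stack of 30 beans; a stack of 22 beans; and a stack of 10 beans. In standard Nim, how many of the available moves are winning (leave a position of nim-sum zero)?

3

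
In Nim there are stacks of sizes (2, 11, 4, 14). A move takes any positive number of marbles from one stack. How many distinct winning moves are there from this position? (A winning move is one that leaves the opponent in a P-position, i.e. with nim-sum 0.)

Compute the nim-sum pairwise:
2 XOR 11 = 9
9 XOR 4 = 13
13 XOR 14 = 3
The overall nim-sum is X = 3. A stack of size p has a winning move iff p XOR X < p (reduce it to p XOR X).
  2: 2 XOR 3 = 1 < 2 — winning move (to 1).
  11: 11 XOR 3 = 8 < 11 — winning move (to 8).
  4: 4 XOR 3 = 7 ≥ 4 — no move.
  14: 14 XOR 3 = 13 < 14 — winning move (to 13).
That gives 3 winning moves.

3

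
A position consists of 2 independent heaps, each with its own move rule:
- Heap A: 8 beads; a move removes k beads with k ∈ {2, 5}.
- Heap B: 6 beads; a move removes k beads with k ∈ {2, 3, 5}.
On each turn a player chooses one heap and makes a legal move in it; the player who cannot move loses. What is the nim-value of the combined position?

3

Build the Grundy sequence for heap A with g(k) = mex{g(k−s) : s ∈ {2, 5}, s ≤ k}:
k:     0  1  2  3  4  5  6  7  8
g(k):  0  0  1  1  0  2  1  0  0
So g(8) = 0.
For heap B, compute g(0), g(1), … with moves {2, 3, 5}:
k:     0  1  2  3  4  5  6
g(k):  0  0  1  1  2  2  3
So g(6) = 3.
By the Sprague-Grundy theorem, the Grundy value of a sum of independent games is the XOR of the component values.
Combined value = 0 XOR 3 = 3.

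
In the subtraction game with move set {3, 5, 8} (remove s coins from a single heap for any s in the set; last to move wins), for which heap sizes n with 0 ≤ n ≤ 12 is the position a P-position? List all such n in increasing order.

Compute g(0), g(1), … for moves {3, 5, 8}:
g(0) = mex{} = 0
g(1) = mex{} = 0
g(2) = mex{} = 0
g(3) = mex{0} = 1
g(4) = mex{0} = 1
g(5) = mex{0} = 1
g(6) = mex{0,1} = 2
g(7) = mex{0,1} = 2
g(8) = mex{0,1} = 2
g(9) = mex{0,1,2} = 3
g(10) = mex{0,1,2} = 3
g(11) = mex{1,2} = 0
g(12) = mex{1,2,3} = 0
The P-positions (g = 0) in 0..12 are 0, 1, 2, 11, 12.

0, 1, 2, 11, 12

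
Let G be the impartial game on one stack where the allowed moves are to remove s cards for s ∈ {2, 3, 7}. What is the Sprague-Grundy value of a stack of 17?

1

Grundy values for subtraction set {2, 3, 7}:
k:     0  1  2  3  4  5  6  7  8  9 10 11 12 13 14 15 16 17
g(k):  0  0  1  1  2  0  0  1  1  2  0  0  1  1  2  0  0  1
So g(17) = 1.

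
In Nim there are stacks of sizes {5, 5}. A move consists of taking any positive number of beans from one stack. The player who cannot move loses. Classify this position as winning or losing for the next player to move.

Losing position

In binary:
  101  (5)
  101  (5)
  ---
  000  (0)
The nim-sum is 0, so this is a P-position: the player to move is in a losing position under optimal play.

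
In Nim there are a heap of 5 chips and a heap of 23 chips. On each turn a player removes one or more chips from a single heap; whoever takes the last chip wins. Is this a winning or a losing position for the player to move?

In binary:
  00101  (5)
  10111  (23)
  -----
  10010  (18)
The nim-sum is 18 ≠ 0, so this is an N-position: the player to move can win.

Winning position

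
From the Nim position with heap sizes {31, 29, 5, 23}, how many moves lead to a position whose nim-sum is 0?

Nim-sum: 31 XOR 29 XOR 5 XOR 23 = 16.
The overall nim-sum is X = 16. A heap of size p has a winning move iff p XOR X < p (reduce it to p XOR X).
  31: 31 XOR 16 = 15 < 31 — winning move (to 15).
  29: 29 XOR 16 = 13 < 29 — winning move (to 13).
  5: 5 XOR 16 = 21 ≥ 5 — no move.
  23: 23 XOR 16 = 7 < 23 — winning move (to 7).
That gives 3 winning moves.

3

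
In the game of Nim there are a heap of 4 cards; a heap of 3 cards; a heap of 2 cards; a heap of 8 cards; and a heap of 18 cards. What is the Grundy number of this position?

31

In binary:
  00100  (4)
  00011  (3)
  00010  (2)
  01000  (8)
  10010  (18)
  -----
  11111  (31)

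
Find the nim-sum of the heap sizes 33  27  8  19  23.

54

Compute the nim-sum pairwise:
33 ^ 27 = 58
58 ^ 8 = 50
50 ^ 19 = 33
33 ^ 23 = 54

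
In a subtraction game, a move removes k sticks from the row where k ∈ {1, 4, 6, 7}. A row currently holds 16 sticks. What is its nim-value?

1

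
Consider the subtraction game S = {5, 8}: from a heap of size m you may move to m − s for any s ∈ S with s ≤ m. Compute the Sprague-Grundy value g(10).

2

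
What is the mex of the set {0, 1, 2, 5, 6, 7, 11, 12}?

3

The values 0, 1, 2 are all present; 3 is the first non-negative integer missing from the set.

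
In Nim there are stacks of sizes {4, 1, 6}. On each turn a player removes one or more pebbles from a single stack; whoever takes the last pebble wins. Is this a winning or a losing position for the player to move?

Write each in binary and XOR column by column:
  100  (4)
  001  (1)
  110  (6)
  ---
  011  (3)
The nim-sum is 3 ≠ 0, so this is an N-position: the player to move can win.

Winning position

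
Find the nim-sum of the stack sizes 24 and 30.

6

Compute the nim-sum pairwise:
24 ^ 30 = 6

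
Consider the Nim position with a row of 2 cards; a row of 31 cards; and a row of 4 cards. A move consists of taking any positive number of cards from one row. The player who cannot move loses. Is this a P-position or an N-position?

N-position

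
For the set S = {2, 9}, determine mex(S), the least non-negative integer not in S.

0

0 is not in the set, so the mex is 0.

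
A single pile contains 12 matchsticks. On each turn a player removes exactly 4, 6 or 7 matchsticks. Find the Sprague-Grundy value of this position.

0

Compute g(0), g(1), … for moves {4, 6, 7}:
k:     0  1  2  3  4  5  6  7  8  9 10 11 12
g(k):  0  0  0  0  1  1  1  1  2  2  2  0  0
So g(12) = 0.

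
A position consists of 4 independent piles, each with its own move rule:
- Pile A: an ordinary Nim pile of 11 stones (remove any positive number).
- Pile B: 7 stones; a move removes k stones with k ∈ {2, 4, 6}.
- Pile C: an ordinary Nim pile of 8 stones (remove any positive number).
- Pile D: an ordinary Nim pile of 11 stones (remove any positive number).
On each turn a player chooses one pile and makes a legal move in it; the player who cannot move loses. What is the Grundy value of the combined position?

Pile A is a plain Nim pile of size 11, so its Grundy value is 11.
Grundy values for pile B (subtraction set {2, 4, 6}):
g(0) = mex{} = 0
g(1) = mex{} = 0
g(2) = mex{0} = 1
g(3) = mex{0} = 1
g(4) = mex{0,1} = 2
g(5) = mex{0,1} = 2
g(6) = mex{0,1,2} = 3
g(7) = mex{0,1,2} = 3
So g(7) = 3.
Pile C is a plain Nim pile of size 8, so its Grundy value is 8.
Pile D is a plain Nim pile of size 11, so its Grundy value is 11.
The value of a disjunctive sum is the nim-sum of the parts.
Combined value = 11 ⊕ 3 ⊕ 8 ⊕ 11 = 11.

11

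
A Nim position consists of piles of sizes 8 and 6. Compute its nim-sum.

14

Compute the nim-sum pairwise:
8 ^ 6 = 14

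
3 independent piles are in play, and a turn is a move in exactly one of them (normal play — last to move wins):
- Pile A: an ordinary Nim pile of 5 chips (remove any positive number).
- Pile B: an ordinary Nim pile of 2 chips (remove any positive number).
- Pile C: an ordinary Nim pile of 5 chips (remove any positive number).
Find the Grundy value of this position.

2

Pile A is a plain Nim pile of size 5, so its Grundy value is 5.
Pile B is a plain Nim pile of size 2, so its Grundy value is 2.
Pile C is a plain Nim pile of size 5, so its Grundy value is 5.
The value of a disjunctive sum is the nim-sum of the parts.
Combined value = 5 XOR 2 XOR 5 = 2.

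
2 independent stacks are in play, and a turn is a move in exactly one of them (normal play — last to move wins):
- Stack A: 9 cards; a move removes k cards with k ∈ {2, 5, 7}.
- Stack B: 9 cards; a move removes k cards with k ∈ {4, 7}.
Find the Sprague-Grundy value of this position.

0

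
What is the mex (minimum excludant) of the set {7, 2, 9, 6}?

0

0 is not in the set, so the mex is 0.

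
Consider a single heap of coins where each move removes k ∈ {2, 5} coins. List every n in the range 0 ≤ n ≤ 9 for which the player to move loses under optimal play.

0, 1, 4, 7, 8

Build the Grundy sequence with g(k) = mex{g(k−s) : s ∈ {2, 5}, s ≤ k}:
g(0) = mex{} = 0
g(1) = mex{} = 0
g(2) = mex{0} = 1
g(3) = mex{0} = 1
g(4) = mex{1} = 0
g(5) = mex{0,1} = 2
g(6) = mex{0} = 1
g(7) = mex{1,2} = 0
g(8) = mex{1} = 0
g(9) = mex{0} = 1
The P-positions (g = 0) in 0..9 are 0, 1, 4, 7, 8.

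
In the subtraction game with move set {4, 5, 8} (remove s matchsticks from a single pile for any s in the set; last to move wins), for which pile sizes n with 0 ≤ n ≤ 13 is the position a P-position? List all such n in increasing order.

0, 1, 2, 3, 12, 13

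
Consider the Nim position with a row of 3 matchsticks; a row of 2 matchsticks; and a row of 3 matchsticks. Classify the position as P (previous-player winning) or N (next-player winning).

N-position

Compute the nim-sum pairwise:
3 ^ 2 = 1
1 ^ 3 = 2
The nim-sum is 2 ≠ 0, so this is an N-position: the player to move can win.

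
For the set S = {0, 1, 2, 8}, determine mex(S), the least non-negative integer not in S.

The values 0, 1, 2 are all present; 3 is the first non-negative integer missing from the set.

3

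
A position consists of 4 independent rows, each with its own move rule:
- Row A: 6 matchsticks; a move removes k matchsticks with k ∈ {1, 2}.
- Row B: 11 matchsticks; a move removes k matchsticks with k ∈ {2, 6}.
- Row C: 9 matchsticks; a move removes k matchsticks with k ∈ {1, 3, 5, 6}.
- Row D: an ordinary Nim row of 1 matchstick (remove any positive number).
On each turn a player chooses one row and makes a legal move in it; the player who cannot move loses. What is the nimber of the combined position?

3

Build the Grundy sequence for row A with g(k) = mex{g(k−s) : s ∈ {1, 2}, s ≤ k}:
g(0) = mex{} = 0
g(1) = mex{0} = 1
g(2) = mex{0,1} = 2
g(3) = mex{1,2} = 0
g(4) = mex{0,2} = 1
g(5) = mex{0,1} = 2
g(6) = mex{1,2} = 0
So g(6) = 0.
Grundy values for row B (subtraction set {2, 6}):
k:     0  1  2  3  4  5  6  7  8  9 10 11
g(k):  0  0  1  1  0  0  1  1  0  0  1  1
So g(11) = 1.
For row C, compute g(0), g(1), … with moves {1, 3, 5, 6}:
g(0) = mex{} = 0
g(1) = mex{0} = 1
g(2) = mex{1} = 0
g(3) = mex{0} = 1
g(4) = mex{1} = 0
g(5) = mex{0} = 1
g(6) = mex{0,1} = 2
g(7) = mex{0,1,2} = 3
g(8) = mex{0,1,3} = 2
g(9) = mex{0,1,2} = 3
So g(9) = 3.
Row D is a plain Nim row of size 1, so its Grundy value is 1.
By the Sprague-Grundy theorem, the Grundy value of a sum of independent games is the XOR of the component values.
Combined value = 0 ⊕ 1 ⊕ 3 ⊕ 1 = 3.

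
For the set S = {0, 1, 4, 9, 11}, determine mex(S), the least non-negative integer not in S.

The values 0, 1 are all present; 2 is the first non-negative integer missing from the set.

2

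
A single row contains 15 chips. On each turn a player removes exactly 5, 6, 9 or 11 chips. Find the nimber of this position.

Build the Grundy sequence with g(k) = mex{g(k−s) : s ∈ {5, 6, 9, 11}, s ≤ k}:
k:     0  1  2  3  4  5  6  7  8  9 10 11 12 13 14 15
g(k):  0  0  0  0  0  1  1  1  1  1  2  2  2  2  2  3
So g(15) = 3.

3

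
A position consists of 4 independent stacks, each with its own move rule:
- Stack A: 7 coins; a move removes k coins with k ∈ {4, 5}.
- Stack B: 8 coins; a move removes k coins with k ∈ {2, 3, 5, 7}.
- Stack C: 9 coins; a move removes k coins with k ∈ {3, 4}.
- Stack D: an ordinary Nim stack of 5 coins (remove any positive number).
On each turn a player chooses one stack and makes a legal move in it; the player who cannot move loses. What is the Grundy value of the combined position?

0

For stack A, compute g(0), g(1), … with moves {4, 5}:
k:     0  1  2  3  4  5  6  7
g(k):  0  0  0  0  1  1  1  1
So g(7) = 1.
Grundy values for stack B (subtraction set {2, 3, 5, 7}):
k:     0  1  2  3  4  5  6  7  8
g(k):  0  0  1  1  2  2  3  3  4
So g(8) = 4.
Build the Grundy sequence for stack C with g(k) = mex{g(k−s) : s ∈ {3, 4}, s ≤ k}:
g(0) = mex{} = 0
g(1) = mex{} = 0
g(2) = mex{} = 0
g(3) = mex{0} = 1
g(4) = mex{0} = 1
g(5) = mex{0} = 1
g(6) = mex{0,1} = 2
g(7) = mex{1} = 0
g(8) = mex{1} = 0
g(9) = mex{1,2} = 0
So g(9) = 0.
Stack D is a plain Nim stack of size 5, so its Grundy value is 5.
By the Sprague-Grundy theorem, the Grundy value of a sum of independent games is the XOR of the component values.
Combined value = 1 XOR 4 XOR 0 XOR 5 = 0.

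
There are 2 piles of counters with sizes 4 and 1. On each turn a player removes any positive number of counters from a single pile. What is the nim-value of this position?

5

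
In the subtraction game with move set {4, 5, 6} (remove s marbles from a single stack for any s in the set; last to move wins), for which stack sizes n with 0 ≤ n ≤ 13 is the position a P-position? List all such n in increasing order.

Build the Grundy sequence with g(k) = mex{g(k−s) : s ∈ {4, 5, 6}, s ≤ k}:
k:     0  1  2  3  4  5  6  7  8  9 10 11 12 13
g(k):  0  0  0  0  1  1  1  1  2  2  0  0  0  0
The P-positions (g = 0) in 0..13 are 0, 1, 2, 3, 10, 11, 12, 13.

0, 1, 2, 3, 10, 11, 12, 13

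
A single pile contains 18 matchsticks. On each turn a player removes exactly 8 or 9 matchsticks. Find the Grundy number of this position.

Build the Grundy sequence with g(k) = mex{g(k−s) : s ∈ {8, 9}, s ≤ k}:
k:     0  1  2  3  4  5  6  7  8  9 10 11 12 13 14 15 16 17 18
g(k):  0  0  0  0  0  0  0  0  1  1  1  1  1  1  1  1  2  0  0
So g(18) = 0.

0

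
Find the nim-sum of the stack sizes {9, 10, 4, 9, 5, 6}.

13

Write each in binary and XOR column by column:
  1001  (9)
  1010  (10)
  0100  (4)
  1001  (9)
  0101  (5)
  0110  (6)
  ----
  1101  (13)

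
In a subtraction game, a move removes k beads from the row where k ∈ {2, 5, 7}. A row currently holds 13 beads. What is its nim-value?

Build the Grundy sequence with g(k) = mex{g(k−s) : s ∈ {2, 5, 7}, s ≤ k}:
k:     0  1  2  3  4  5  6  7  8  9 10 11 12 13
g(k):  0  0  1  1  0  2  1  3  2  2  0  3  1  0
So g(13) = 0.

0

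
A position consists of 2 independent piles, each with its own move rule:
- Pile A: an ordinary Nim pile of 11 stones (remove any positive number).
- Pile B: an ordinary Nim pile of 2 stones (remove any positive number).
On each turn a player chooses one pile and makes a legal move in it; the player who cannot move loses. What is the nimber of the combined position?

9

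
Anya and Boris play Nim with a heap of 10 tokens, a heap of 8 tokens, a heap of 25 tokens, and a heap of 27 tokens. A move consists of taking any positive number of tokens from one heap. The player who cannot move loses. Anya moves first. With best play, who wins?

Boris wins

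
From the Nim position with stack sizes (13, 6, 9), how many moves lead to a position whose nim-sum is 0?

1

Nim-sum: 13 ^ 6 ^ 9 = 2.
The overall nim-sum is X = 2. A stack of size p has a winning move iff p XOR X < p (reduce it to p XOR X).
  13: 13 XOR 2 = 15 ≥ 13 — no move.
  6: 6 XOR 2 = 4 < 6 — winning move (to 4).
  9: 9 XOR 2 = 11 ≥ 9 — no move.
That gives 1 winning move.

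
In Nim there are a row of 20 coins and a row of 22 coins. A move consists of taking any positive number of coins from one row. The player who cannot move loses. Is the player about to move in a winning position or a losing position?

Winning position

Nim-sum: 20 ^ 22 = 2.
The nim-sum is 2 ≠ 0, so this is an N-position: the player to move can win.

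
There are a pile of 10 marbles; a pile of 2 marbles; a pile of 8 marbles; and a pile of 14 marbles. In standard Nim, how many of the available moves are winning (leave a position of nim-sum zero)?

3

Nim-sum: 10 ^ 2 ^ 8 ^ 14 = 14.
The overall nim-sum is X = 14. A pile of size p has a winning move iff p XOR X < p (reduce it to p XOR X).
  10: 10 XOR 14 = 4 < 10 — winning move (to 4).
  2: 2 XOR 14 = 12 ≥ 2 — no move.
  8: 8 XOR 14 = 6 < 8 — winning move (to 6).
  14: 14 XOR 14 = 0 < 14 — winning move (to 0).
That gives 3 winning moves.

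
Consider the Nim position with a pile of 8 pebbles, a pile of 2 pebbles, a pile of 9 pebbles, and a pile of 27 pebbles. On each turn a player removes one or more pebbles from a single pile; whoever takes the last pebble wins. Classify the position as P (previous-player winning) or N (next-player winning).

Write each in binary and XOR column by column:
  01000  (8)
  00010  (2)
  01001  (9)
  11011  (27)
  -----
  11000  (24)
The nim-sum is 24 ≠ 0, so this is an N-position: the player to move can win.

N-position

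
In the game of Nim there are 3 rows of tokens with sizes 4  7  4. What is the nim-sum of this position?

In binary:
  100  (4)
  111  (7)
  100  (4)
  ---
  111  (7)

7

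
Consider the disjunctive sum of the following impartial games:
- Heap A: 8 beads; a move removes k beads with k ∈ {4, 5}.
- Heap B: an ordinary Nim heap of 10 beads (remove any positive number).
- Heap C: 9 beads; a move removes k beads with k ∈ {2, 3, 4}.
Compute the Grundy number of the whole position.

9

Grundy values for heap A (subtraction set {4, 5}):
g(0) = mex{} = 0
g(1) = mex{} = 0
g(2) = mex{} = 0
g(3) = mex{} = 0
g(4) = mex{0} = 1
g(5) = mex{0} = 1
g(6) = mex{0} = 1
g(7) = mex{0} = 1
g(8) = mex{0,1} = 2
So g(8) = 2.
Heap B is a plain Nim heap of size 10, so its Grundy value is 10.
Grundy values for heap C (subtraction set {2, 3, 4}):
k:     0  1  2  3  4  5  6  7  8  9
g(k):  0  0  1  1  2  2  0  0  1  1
So g(9) = 1.
The value of a disjunctive sum is the nim-sum of the parts.
Combined value = 2 ⊕ 10 ⊕ 1 = 9.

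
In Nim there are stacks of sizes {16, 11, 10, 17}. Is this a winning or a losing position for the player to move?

Nim-sum: 16 ⊕ 11 ⊕ 10 ⊕ 17 = 0.
The nim-sum is 0, so this is a P-position: the player to move is in a losing position under optimal play.

Losing position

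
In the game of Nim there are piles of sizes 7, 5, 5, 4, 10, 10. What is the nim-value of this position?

Nim-sum: 7 ^ 5 ^ 5 ^ 4 ^ 10 ^ 10 = 3.

3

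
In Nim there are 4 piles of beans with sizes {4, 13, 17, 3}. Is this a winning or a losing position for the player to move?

Winning position

Compute the nim-sum pairwise:
4 XOR 13 = 9
9 XOR 17 = 24
24 XOR 3 = 27
The nim-sum is 27 ≠ 0, so this is an N-position: the player to move can win.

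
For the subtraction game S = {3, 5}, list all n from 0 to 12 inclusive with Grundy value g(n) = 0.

Compute g(0), g(1), … for moves {3, 5}:
k:     0  1  2  3  4  5  6  7  8  9 10 11 12
g(k):  0  0  0  1  1  1  2  2  0  0  0  1  1
The P-positions (g = 0) in 0..12 are 0, 1, 2, 8, 9, 10.

0, 1, 2, 8, 9, 10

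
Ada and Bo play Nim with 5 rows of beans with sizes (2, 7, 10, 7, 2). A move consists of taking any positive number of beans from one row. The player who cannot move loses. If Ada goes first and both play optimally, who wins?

Ada wins

Nim-sum: 2 ^ 7 ^ 10 ^ 7 ^ 2 = 10.
The nim-sum is 10 ≠ 0, so this is an N-position: the player to move can win; Ada has a winning move.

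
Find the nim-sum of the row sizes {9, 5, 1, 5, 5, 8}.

Bitwise XOR of the heap sizes:
  1001  (9)
  0101  (5)
  0001  (1)
  0101  (5)
  0101  (5)
  1000  (8)
  ----
  0101  (5)

5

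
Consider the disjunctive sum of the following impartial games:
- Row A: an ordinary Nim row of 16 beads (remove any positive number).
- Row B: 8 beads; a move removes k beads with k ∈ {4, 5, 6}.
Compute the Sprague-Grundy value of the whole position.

18

Row A is a plain Nim row of size 16, so its Grundy value is 16.
Grundy values for row B (subtraction set {4, 5, 6}):
k:     0  1  2  3  4  5  6  7  8
g(k):  0  0  0  0  1  1  1  1  2
So g(8) = 2.
By the Sprague-Grundy theorem, the Grundy value of a sum of independent games is the XOR of the component values.
Combined value = 16 ⊕ 2 = 18.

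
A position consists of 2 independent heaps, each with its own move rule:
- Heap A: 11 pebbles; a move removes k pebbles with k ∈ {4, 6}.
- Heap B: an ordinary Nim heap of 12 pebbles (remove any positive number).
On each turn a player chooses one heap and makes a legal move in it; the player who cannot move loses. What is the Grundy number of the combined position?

12

Build the Grundy sequence for heap A with g(k) = mex{g(k−s) : s ∈ {4, 6}, s ≤ k}:
g(0) = mex{} = 0
g(1) = mex{} = 0
g(2) = mex{} = 0
g(3) = mex{} = 0
g(4) = mex{0} = 1
g(5) = mex{0} = 1
g(6) = mex{0} = 1
g(7) = mex{0} = 1
g(8) = mex{0,1} = 2
g(9) = mex{0,1} = 2
g(10) = mex{1} = 0
g(11) = mex{1} = 0
So g(11) = 0.
Heap B is a plain Nim heap of size 12, so its Grundy value is 12.
The value of a disjunctive sum is the nim-sum of the parts.
Combined value = 0 XOR 12 = 12.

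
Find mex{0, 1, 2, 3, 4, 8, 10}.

The values 0, 1, 2, 3, 4 are all present; 5 is the first non-negative integer missing from the set.

5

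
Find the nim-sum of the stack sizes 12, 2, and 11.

5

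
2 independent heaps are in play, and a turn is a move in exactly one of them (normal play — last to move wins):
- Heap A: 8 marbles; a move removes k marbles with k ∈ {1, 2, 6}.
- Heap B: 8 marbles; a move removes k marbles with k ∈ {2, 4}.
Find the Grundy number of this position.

Build the Grundy sequence for heap A with g(k) = mex{g(k−s) : s ∈ {1, 2, 6}, s ≤ k}:
g(0) = mex{} = 0
g(1) = mex{0} = 1
g(2) = mex{0,1} = 2
g(3) = mex{1,2} = 0
g(4) = mex{0,2} = 1
g(5) = mex{0,1} = 2
g(6) = mex{0,1,2} = 3
g(7) = mex{1,2,3} = 0
g(8) = mex{0,2,3} = 1
So g(8) = 1.
For heap B, compute g(0), g(1), … with moves {2, 4}:
k:     0  1  2  3  4  5  6  7  8
g(k):  0  0  1  1  2  2  0  0  1
So g(8) = 1.
The value of a disjunctive sum is the nim-sum of the parts.
Combined value = 1 ⊕ 1 = 0.

0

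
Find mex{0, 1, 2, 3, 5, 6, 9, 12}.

The values 0, 1, 2, 3 are all present; 4 is the first non-negative integer missing from the set.

4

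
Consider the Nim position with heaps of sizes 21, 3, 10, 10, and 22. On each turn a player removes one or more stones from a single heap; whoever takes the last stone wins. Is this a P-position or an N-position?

P-position

Compute the nim-sum pairwise:
21 ^ 3 = 22
22 ^ 10 = 28
28 ^ 10 = 22
22 ^ 22 = 0
The nim-sum is 0, so this is a P-position: the player to move is in a losing position under optimal play.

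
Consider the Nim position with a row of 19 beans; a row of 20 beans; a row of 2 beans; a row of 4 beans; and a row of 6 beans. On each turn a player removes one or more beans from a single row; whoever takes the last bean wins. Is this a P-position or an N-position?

N-position

Compute the nim-sum pairwise:
19 XOR 20 = 7
7 XOR 2 = 5
5 XOR 4 = 1
1 XOR 6 = 7
The nim-sum is 7 ≠ 0, so this is an N-position: the player to move can win.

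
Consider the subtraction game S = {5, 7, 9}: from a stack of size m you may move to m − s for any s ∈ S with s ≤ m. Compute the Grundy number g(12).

Grundy values for subtraction set {5, 7, 9}:
g(0) = mex{} = 0
g(1) = mex{} = 0
g(2) = mex{} = 0
g(3) = mex{} = 0
g(4) = mex{} = 0
g(5) = mex{0} = 1
g(6) = mex{0} = 1
g(7) = mex{0} = 1
g(8) = mex{0} = 1
g(9) = mex{0} = 1
g(10) = mex{0,1} = 2
g(11) = mex{0,1} = 2
g(12) = mex{0,1} = 2
So g(12) = 2.

2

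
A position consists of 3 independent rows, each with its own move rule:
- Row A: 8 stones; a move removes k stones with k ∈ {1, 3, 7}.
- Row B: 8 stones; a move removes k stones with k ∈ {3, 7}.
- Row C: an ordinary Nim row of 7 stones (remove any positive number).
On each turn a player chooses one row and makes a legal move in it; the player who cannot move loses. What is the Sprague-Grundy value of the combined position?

5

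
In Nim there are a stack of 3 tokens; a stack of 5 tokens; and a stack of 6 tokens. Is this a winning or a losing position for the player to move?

Compute the nim-sum pairwise:
3 XOR 5 = 6
6 XOR 6 = 0
The nim-sum is 0, so this is a P-position: the player to move is in a losing position under optimal play.

Losing position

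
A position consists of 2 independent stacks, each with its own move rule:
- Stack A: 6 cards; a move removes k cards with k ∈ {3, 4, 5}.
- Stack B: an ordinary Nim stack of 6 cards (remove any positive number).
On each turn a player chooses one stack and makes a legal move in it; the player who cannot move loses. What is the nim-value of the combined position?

4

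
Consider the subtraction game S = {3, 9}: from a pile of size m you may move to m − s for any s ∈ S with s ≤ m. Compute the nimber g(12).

Build the Grundy sequence with g(k) = mex{g(k−s) : s ∈ {3, 9}, s ≤ k}:
g(0) = mex{} = 0
g(1) = mex{} = 0
g(2) = mex{} = 0
g(3) = mex{0} = 1
g(4) = mex{0} = 1
g(5) = mex{0} = 1
g(6) = mex{1} = 0
g(7) = mex{1} = 0
g(8) = mex{1} = 0
g(9) = mex{0} = 1
g(10) = mex{0} = 1
g(11) = mex{0} = 1
g(12) = mex{1} = 0
So g(12) = 0.

0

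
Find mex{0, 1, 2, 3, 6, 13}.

4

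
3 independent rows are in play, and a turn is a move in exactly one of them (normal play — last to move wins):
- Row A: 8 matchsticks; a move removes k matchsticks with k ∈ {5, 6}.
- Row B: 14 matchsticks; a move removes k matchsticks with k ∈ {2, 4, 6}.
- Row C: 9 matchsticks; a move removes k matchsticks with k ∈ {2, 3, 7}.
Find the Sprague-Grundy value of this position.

0

Build the Grundy sequence for row A with g(k) = mex{g(k−s) : s ∈ {5, 6}, s ≤ k}:
g(0) = mex{} = 0
g(1) = mex{} = 0
g(2) = mex{} = 0
g(3) = mex{} = 0
g(4) = mex{} = 0
g(5) = mex{0} = 1
g(6) = mex{0} = 1
g(7) = mex{0} = 1
g(8) = mex{0} = 1
So g(8) = 1.
For row B, compute g(0), g(1), … with moves {2, 4, 6}:
k:     0  1  2  3  4  5  6  7  8  9 10 11 12 13 14
g(k):  0  0  1  1  2  2  3  3  0  0  1  1  2  2  3
So g(14) = 3.
Build the Grundy sequence for row C with g(k) = mex{g(k−s) : s ∈ {2, 3, 7}, s ≤ k}:
k:     0  1  2  3  4  5  6  7  8  9
g(k):  0  0  1  1  2  0  0  1  1  2
So g(9) = 2.
The value of a disjunctive sum is the nim-sum of the parts.
Combined value = 1 ⊕ 3 ⊕ 2 = 0.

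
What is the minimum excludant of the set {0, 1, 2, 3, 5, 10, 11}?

The values 0, 1, 2, 3 are all present; 4 is the first non-negative integer missing from the set.

4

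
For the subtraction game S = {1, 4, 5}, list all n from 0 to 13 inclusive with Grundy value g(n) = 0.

0, 2, 8, 10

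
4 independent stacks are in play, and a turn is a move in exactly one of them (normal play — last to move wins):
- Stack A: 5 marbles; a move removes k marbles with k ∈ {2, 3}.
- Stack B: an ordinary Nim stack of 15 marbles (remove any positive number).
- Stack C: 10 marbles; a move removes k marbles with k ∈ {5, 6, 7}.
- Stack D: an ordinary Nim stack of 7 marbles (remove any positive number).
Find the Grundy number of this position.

10

For stack A, compute g(0), g(1), … with moves {2, 3}:
k:     0  1  2  3  4  5
g(k):  0  0  1  1  2  0
So g(5) = 0.
Stack B is a plain Nim stack of size 15, so its Grundy value is 15.
For stack C, compute g(0), g(1), … with moves {5, 6, 7}:
g(0) = mex{} = 0
g(1) = mex{} = 0
g(2) = mex{} = 0
g(3) = mex{} = 0
g(4) = mex{} = 0
g(5) = mex{0} = 1
g(6) = mex{0} = 1
g(7) = mex{0} = 1
g(8) = mex{0} = 1
g(9) = mex{0} = 1
g(10) = mex{0,1} = 2
So g(10) = 2.
Stack D is a plain Nim stack of size 7, so its Grundy value is 7.
By the Sprague-Grundy theorem, the Grundy value of a sum of independent games is the XOR of the component values.
Combined value = 0 ⊕ 15 ⊕ 2 ⊕ 7 = 10.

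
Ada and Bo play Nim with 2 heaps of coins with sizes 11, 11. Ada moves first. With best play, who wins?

Nim-sum: 11 XOR 11 = 0.
The nim-sum is 0, so this is a P-position: the player to move is in a losing position under optimal play; Ada is about to move from it and so loses — Bo wins.

Bo wins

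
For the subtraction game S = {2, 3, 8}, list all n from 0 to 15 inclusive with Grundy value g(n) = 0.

Compute g(0), g(1), … for moves {2, 3, 8}:
k:     0  1  2  3  4  5  6  7  8  9 10 11 12 13 14 15
g(k):  0  0  1  1  2  0  0  1  1  2  0  0  1  1  2  0
The P-positions (g = 0) in 0..15 are 0, 1, 5, 6, 10, 11, 15.

0, 1, 5, 6, 10, 11, 15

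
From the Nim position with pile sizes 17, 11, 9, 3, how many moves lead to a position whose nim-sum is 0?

Compute the nim-sum pairwise:
17 ^ 11 = 26
26 ^ 9 = 19
19 ^ 3 = 16
The overall nim-sum is X = 16. A pile of size p has a winning move iff p XOR X < p (reduce it to p XOR X).
  17: 17 XOR 16 = 1 < 17 — winning move (to 1).
  11: 11 XOR 16 = 27 ≥ 11 — no move.
  9: 9 XOR 16 = 25 ≥ 9 — no move.
  3: 3 XOR 16 = 19 ≥ 3 — no move.
That gives 1 winning move.

1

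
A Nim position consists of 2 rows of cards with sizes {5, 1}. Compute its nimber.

4

Nim-sum: 5 ^ 1 = 4.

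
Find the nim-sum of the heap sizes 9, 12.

In binary:
  1001  (9)
  1100  (12)
  ----
  0101  (5)

5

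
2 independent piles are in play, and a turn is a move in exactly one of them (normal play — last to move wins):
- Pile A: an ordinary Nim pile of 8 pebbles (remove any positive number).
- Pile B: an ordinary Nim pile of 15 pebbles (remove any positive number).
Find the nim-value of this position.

7

Pile A is a plain Nim pile of size 8, so its Grundy value is 8.
Pile B is a plain Nim pile of size 15, so its Grundy value is 15.
The value of a disjunctive sum is the nim-sum of the parts.
Combined value = 8 ⊕ 15 = 7.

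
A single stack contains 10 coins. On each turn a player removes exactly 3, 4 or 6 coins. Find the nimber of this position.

0

Compute g(0), g(1), … for moves {3, 4, 6}:
k:     0  1  2  3  4  5  6  7  8  9 10
g(k):  0  0  0  1  1  1  2  2  2  0  0
So g(10) = 0.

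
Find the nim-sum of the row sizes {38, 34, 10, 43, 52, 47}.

62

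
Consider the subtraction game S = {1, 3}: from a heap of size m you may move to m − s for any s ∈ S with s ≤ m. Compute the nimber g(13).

Grundy values for subtraction set {1, 3}:
g(0) = mex{} = 0
g(1) = mex{0} = 1
g(2) = mex{1} = 0
g(3) = mex{0} = 1
g(4) = mex{1} = 0
g(5) = mex{0} = 1
g(6) = mex{1} = 0
g(7) = mex{0} = 1
g(8) = mex{1} = 0
g(9) = mex{0} = 1
g(10) = mex{1} = 0
g(11) = mex{0} = 1
g(12) = mex{1} = 0
g(13) = mex{0} = 1
So g(13) = 1.

1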